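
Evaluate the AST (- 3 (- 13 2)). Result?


Evaluate inner: (- 13 2) = 11
Evaluate root: (- 3 11) = -8
Result: -8


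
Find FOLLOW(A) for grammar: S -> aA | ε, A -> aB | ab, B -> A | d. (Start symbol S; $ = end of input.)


$ ∈ FOLLOW(S). For each A -> αBβ: add FIRST(β)\{ε} to FOLLOW(B); if β nullable, add FOLLOW(A).
FOLLOW(A) = {$}


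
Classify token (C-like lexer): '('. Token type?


Pattern: delimiter/punctuation
Type: PUNCTUATION


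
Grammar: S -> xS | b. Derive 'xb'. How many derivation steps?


Derivation: S => xS => xb
Steps: 2


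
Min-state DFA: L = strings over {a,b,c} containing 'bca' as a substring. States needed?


KMP-style automaton: 3 progress states + 1 absorbing accept = 4
Minimal DFA: 4 states


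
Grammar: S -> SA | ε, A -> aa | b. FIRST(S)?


Per alternative of S: FIRST(SA) = {a, b}; FIRST(ε) = {ε}
FIRST(S) = {a, b, ε}


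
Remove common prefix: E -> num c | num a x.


Common prefix: 'num'
Factored: E -> num E', E' -> c | a x


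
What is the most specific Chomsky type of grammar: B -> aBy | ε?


Single nonterminal LHS, but a^n y^n is not regular
Classification: Type 2 (Context-Free)


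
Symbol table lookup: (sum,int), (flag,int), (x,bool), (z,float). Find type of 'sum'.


Lookup 'sum' → type int


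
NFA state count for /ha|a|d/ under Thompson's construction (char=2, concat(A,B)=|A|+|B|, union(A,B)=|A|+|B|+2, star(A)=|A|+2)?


Syntax tree has 4 char leaf(s), 2 union(s), 0 star(s)
chars contribute 4×2 = 8; each union adds +2; each star adds +2
Total: 8 + 4 + 0 = 12 states


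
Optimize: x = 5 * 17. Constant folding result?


5 * 17 = 85 at compile time
Optimized: x = 85


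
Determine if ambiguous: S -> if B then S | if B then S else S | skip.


dangling else: 'if B then if B then skip else skip' parses two ways
Ambiguous


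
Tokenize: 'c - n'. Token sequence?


Scan left to right, longest-match per lexeme
Tokens: ID(c), OP(-), ID(n)


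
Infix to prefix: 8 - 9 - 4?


left-to-right (same/higher precedence on left): tree is (- (- 8 9) 4)
Prefix: - - 8 9 4


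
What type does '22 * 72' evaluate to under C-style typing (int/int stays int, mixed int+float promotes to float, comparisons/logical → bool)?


Operand types: int * int
Rule: mixed int/float promotes to float; int/int stays int
Result type: int


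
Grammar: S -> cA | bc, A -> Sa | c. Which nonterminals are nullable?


A nonterminal is nullable iff some alternative derives ε (directly, or every symbol in it is nullable)
Nullable: {}


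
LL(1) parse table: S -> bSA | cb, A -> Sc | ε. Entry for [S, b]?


For [S, b]: 'b' ∈ FIRST(bSA)
Entry: S -> bSA


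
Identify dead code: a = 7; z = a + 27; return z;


a is read by z's definition; z is returned
No dead code


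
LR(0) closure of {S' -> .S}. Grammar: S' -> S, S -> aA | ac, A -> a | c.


Start: S' -> .S
For each item with dot before a nonterminal B, add B -> .γ for every B-production
Closure: [S' -> .S, S -> .aA, S -> .ac]


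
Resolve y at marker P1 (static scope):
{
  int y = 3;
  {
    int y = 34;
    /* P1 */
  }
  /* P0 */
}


y declared in the same block as P1
y = 34


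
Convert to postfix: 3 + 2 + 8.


Left to right (same or higher precedence on left)
Postfix: 3 2 + 8 +


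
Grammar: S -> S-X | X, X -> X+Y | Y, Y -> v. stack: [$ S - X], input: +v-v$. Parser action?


'+' can extend X; shift to build X -> X+Y
Action: shift


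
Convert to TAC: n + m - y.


Break into single-operator statements:
t1 = n + m
t2 = t1 - y


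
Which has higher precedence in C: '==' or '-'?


'-' is additive (level 9); '==' is equality (level 6)
Higher level binds tighter
'-' has higher precedence than '=='


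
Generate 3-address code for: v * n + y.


Break into single-operator statements:
t1 = v * n
t2 = t1 + y


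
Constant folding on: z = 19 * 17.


19 * 17 = 323 at compile time
Optimized: z = 323


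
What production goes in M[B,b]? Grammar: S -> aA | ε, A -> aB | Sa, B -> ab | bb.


For [B, b]: 'b' ∈ FIRST(bb)
Entry: B -> bb


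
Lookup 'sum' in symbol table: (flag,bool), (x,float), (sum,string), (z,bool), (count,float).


Lookup 'sum' → type string


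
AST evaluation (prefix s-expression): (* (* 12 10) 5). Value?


Evaluate inner: (* 12 10) = 120
Evaluate root: (* 120 5) = 600
Result: 600


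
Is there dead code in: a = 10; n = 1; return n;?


a is assigned but never read
Dead: 'a = 10'


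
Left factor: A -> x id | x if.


Common prefix: 'x'
Factored: A -> x A', A' -> id | if


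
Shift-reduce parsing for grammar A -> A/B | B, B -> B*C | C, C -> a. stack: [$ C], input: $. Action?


'C' (not preceded by B*) is the handle for B -> C
Action: reduce (B -> C)


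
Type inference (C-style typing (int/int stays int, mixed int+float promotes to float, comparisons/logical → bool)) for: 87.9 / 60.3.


Operand types: float / float
Rule: mixed int/float promotes to float; int/int stays int
Result type: float


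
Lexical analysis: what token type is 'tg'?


Pattern: letter/underscore followed by alphanumerics, not a keyword
Type: IDENTIFIER


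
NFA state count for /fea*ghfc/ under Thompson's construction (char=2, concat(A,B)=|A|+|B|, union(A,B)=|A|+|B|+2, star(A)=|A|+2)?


Syntax tree has 7 char leaf(s), 0 union(s), 1 star(s)
chars contribute 7×2 = 14; each union adds +2; each star adds +2
Total: 14 + 0 + 2 = 16 states


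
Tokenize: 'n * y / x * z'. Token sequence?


Scan left to right, longest-match per lexeme
Tokens: ID(n), OP(*), ID(y), OP(/), ID(x), OP(*), ID(z)


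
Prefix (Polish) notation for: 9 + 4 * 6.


'*' binds tighter: tree is (+ 9 (* 4 6))
Prefix: + 9 * 4 6


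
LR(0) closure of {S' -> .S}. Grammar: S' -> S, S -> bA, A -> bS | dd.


Start: S' -> .S
For each item with dot before a nonterminal B, add B -> .γ for every B-production
Closure: [S' -> .S, S -> .bA]


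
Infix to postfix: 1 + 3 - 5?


Left to right (same or higher precedence on left)
Postfix: 1 3 + 5 -


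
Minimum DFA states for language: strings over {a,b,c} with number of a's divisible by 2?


Track (count of a) mod 2: states 0..1, accept at 0
Minimal DFA: 2 states


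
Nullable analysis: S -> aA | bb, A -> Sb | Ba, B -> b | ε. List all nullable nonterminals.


A nonterminal is nullable iff some alternative derives ε (directly, or every symbol in it is nullable)
Nullable: {B}


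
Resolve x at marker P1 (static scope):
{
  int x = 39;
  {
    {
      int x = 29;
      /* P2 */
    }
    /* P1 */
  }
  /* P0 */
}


P1's block does not declare x; resolves to the enclosing declaration at depth 0
x = 39


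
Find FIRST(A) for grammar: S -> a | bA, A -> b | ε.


Per alternative of A: FIRST(b) = {b}; FIRST(ε) = {ε}
FIRST(A) = {b, ε}


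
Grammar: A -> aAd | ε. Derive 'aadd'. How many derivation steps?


Derivation: A => aAd => aaAdd => aadd
Steps: 3


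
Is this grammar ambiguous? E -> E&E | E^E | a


'a&a^a' has two parse trees (no precedence encoded between & and ^)
Ambiguous


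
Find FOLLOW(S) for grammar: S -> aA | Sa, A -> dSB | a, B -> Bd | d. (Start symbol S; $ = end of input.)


$ ∈ FOLLOW(S). For each A -> αBβ: add FIRST(β)\{ε} to FOLLOW(B); if β nullable, add FOLLOW(A).
FOLLOW(S) = {$, a, d}


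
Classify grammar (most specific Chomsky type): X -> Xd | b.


Left-linear: every RHS is a terminal or one nonterminal followed by a terminal
Classification: Type 3 (Regular)


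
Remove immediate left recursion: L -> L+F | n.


Left-recursive alternatives: L+F; non-recursive: n
Introduce L': L -> nL', L' -> +FL' | ε


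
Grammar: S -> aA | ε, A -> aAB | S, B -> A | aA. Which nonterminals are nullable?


A nonterminal is nullable iff some alternative derives ε (directly, or every symbol in it is nullable)
Nullable: {A, B, S}


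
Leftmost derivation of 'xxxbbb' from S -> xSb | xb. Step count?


Derivation: S => xSb => xxSbb => xxxbbb
Steps: 3


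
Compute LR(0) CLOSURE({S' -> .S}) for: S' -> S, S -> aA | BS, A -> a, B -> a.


Start: S' -> .S
For each item with dot before a nonterminal B, add B -> .γ for every B-production
Closure: [S' -> .S, S -> .aA, S -> .BS, B -> .a]


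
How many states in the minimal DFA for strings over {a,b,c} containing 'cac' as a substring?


KMP-style automaton: 3 progress states + 1 absorbing accept = 4
Minimal DFA: 4 states


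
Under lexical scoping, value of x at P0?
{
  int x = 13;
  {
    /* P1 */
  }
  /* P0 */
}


x declared in the same block as P0
x = 13


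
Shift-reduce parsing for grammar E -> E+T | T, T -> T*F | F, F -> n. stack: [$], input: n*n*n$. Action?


no handle on stack; shift 'n'
Action: shift


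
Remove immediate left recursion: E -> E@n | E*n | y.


Left-recursive alternatives: E@n, E*n; non-recursive: y
Introduce E': E -> yE', E' -> @nE' | *nE' | ε


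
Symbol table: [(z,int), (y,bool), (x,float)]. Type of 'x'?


Lookup 'x' → type float


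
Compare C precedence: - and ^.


'-' is additive (level 9); '^' is bitwise XOR (level 4)
Higher level binds tighter
'-' has higher precedence than '^'


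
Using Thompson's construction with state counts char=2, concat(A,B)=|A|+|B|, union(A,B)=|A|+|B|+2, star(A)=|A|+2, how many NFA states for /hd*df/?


Syntax tree has 4 char leaf(s), 0 union(s), 1 star(s)
chars contribute 4×2 = 8; each union adds +2; each star adds +2
Total: 8 + 0 + 2 = 10 states


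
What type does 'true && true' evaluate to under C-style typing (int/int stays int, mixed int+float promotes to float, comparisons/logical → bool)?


Operand types: bool && bool
Rule: logical operators take bool operands and yield bool
Result type: bool


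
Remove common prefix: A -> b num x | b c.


Common prefix: 'b'
Factored: A -> b A', A' -> num x | c


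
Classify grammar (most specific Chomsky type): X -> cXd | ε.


Single nonterminal LHS, but c^n d^n is not regular
Classification: Type 2 (Context-Free)


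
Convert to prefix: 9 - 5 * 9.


'*' binds tighter: tree is (- 9 (* 5 9))
Prefix: - 9 * 5 9


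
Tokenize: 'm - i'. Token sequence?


Scan left to right, longest-match per lexeme
Tokens: ID(m), OP(-), ID(i)


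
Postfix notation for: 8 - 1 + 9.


Left to right (same or higher precedence on left)
Postfix: 8 1 - 9 +


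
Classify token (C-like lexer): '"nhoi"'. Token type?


Pattern: double-quoted sequence
Type: STRING_LITERAL


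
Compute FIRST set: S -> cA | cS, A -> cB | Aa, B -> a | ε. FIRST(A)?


Per alternative of A: FIRST(cB) = {c}; FIRST(Aa) = {c}
FIRST(A) = {c}


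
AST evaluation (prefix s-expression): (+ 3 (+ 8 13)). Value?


Evaluate inner: (+ 8 13) = 21
Evaluate root: (+ 3 21) = 24
Result: 24


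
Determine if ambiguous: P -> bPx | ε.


balanced b^n…x^n: each string has a unique parse
Unambiguous


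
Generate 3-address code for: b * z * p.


Break into single-operator statements:
t1 = b * z
t2 = t1 * p


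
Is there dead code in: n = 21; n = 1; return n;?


first assignment to n is overwritten before any read
Dead: 'n = 21'


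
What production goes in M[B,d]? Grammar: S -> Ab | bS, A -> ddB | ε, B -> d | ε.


For [B, d]: 'd' ∈ FIRST(d)
Entry: B -> d


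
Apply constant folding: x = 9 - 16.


9 - 16 = -7 at compile time
Optimized: x = -7


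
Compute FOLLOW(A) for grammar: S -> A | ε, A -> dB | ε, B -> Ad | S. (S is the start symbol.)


$ ∈ FOLLOW(S). For each A -> αBβ: add FIRST(β)\{ε} to FOLLOW(B); if β nullable, add FOLLOW(A).
FOLLOW(A) = {$, d}


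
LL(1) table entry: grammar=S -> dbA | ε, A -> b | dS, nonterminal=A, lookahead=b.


For [A, b]: 'b' ∈ FIRST(b)
Entry: A -> b


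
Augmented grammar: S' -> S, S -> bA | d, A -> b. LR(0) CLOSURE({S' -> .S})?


Start: S' -> .S
For each item with dot before a nonterminal B, add B -> .γ for every B-production
Closure: [S' -> .S, S -> .bA, S -> .d]


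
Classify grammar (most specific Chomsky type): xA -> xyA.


LHS has context (more than one symbol) and |LHS| ≤ |RHS|
Classification: Type 1 (Context-Sensitive)


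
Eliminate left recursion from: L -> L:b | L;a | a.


Left-recursive alternatives: L:b, L;a; non-recursive: a
Introduce L': L -> aL', L' -> :bL' | ;aL' | ε


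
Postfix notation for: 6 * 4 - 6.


Left to right (same or higher precedence on left)
Postfix: 6 4 * 6 -


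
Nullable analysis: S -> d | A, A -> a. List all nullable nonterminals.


A nonterminal is nullable iff some alternative derives ε (directly, or every symbol in it is nullable)
Nullable: {}


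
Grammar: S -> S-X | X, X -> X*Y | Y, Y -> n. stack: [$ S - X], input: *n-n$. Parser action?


'*' can extend X; shift to build X -> X*Y
Action: shift


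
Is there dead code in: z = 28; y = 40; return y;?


z is assigned but never read
Dead: 'z = 28'


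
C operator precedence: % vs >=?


'%' is multiplicative (level 10); '>=' is relational (level 7)
Higher level binds tighter
'%' has higher precedence than '>='


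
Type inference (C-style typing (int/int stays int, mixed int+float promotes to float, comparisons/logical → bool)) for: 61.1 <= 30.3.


Operand types: float <= float
Rule: comparison yields bool
Result type: bool


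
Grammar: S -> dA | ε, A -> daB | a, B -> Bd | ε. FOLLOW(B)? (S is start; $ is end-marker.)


$ ∈ FOLLOW(S). For each A -> αBβ: add FIRST(β)\{ε} to FOLLOW(B); if β nullable, add FOLLOW(A).
FOLLOW(B) = {$, d}


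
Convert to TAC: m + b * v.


Break into single-operator statements:
t1 = b * v
t2 = m + t1


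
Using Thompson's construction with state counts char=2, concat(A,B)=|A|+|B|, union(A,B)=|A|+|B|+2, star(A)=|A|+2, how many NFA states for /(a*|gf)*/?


Syntax tree has 3 char leaf(s), 1 union(s), 2 star(s)
chars contribute 3×2 = 6; each union adds +2; each star adds +2
Total: 6 + 2 + 4 = 12 states


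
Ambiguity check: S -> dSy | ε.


balanced d^n…y^n: each string has a unique parse
Unambiguous


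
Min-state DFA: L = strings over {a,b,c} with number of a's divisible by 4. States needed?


Track (count of a) mod 4: states 0..3, accept at 0
Minimal DFA: 4 states


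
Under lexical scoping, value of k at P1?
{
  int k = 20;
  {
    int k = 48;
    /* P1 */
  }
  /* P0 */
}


k declared in the same block as P1
k = 48


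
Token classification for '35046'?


Pattern: digits only
Type: INTEGER_LITERAL


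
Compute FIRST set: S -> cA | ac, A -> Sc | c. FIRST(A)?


Per alternative of A: FIRST(Sc) = {a, c}; FIRST(c) = {c}
FIRST(A) = {a, c}


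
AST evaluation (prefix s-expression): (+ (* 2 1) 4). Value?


Evaluate inner: (* 2 1) = 2
Evaluate root: (+ 2 4) = 6
Result: 6


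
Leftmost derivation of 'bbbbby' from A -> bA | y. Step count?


Derivation: A => bA => bbA => bbbA => bbbbA => bbbbbA => bbbbby
Steps: 6


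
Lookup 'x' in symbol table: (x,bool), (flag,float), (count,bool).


Lookup 'x' → type bool


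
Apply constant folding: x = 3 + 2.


3 + 2 = 5 at compile time
Optimized: x = 5


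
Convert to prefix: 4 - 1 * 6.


'*' binds tighter: tree is (- 4 (* 1 6))
Prefix: - 4 * 1 6


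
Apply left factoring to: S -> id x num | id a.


Common prefix: 'id'
Factored: S -> id S', S' -> x num | a


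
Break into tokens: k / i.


Scan left to right, longest-match per lexeme
Tokens: ID(k), OP(/), ID(i)


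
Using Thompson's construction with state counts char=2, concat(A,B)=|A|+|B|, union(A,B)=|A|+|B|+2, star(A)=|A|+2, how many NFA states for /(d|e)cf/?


Syntax tree has 4 char leaf(s), 1 union(s), 0 star(s)
chars contribute 4×2 = 8; each union adds +2; each star adds +2
Total: 8 + 2 + 0 = 10 states


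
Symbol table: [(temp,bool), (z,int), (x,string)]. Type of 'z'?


Lookup 'z' → type int


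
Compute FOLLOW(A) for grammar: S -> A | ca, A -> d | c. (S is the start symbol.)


$ ∈ FOLLOW(S). For each A -> αBβ: add FIRST(β)\{ε} to FOLLOW(B); if β nullable, add FOLLOW(A).
FOLLOW(A) = {$}


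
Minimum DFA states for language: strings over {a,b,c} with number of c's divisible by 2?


Track (count of c) mod 2: states 0..1, accept at 0
Minimal DFA: 2 states


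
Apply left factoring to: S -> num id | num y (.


Common prefix: 'num'
Factored: S -> num S', S' -> id | y (


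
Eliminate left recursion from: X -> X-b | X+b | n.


Left-recursive alternatives: X-b, X+b; non-recursive: n
Introduce X': X -> nX', X' -> -bX' | +bX' | ε


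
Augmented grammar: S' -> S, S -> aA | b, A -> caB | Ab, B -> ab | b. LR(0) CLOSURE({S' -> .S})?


Start: S' -> .S
For each item with dot before a nonterminal B, add B -> .γ for every B-production
Closure: [S' -> .S, S -> .aA, S -> .b]


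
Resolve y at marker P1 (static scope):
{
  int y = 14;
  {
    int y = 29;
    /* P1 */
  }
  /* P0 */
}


y declared in the same block as P1
y = 29


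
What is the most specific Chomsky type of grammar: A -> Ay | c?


Left-linear: every RHS is a terminal or one nonterminal followed by a terminal
Classification: Type 3 (Regular)


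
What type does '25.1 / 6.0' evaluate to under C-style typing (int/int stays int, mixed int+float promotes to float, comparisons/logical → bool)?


Operand types: float / float
Rule: mixed int/float promotes to float; int/int stays int
Result type: float


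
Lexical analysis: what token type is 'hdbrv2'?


Pattern: letter/underscore followed by alphanumerics, not a keyword
Type: IDENTIFIER


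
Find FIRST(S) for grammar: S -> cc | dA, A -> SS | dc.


Per alternative of S: FIRST(cc) = {c}; FIRST(dA) = {d}
FIRST(S) = {c, d}


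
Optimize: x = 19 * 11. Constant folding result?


19 * 11 = 209 at compile time
Optimized: x = 209


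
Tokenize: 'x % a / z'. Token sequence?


Scan left to right, longest-match per lexeme
Tokens: ID(x), OP(%), ID(a), OP(/), ID(z)


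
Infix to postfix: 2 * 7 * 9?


Left to right (same or higher precedence on left)
Postfix: 2 7 * 9 *


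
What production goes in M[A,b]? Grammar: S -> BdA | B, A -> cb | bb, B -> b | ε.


For [A, b]: 'b' ∈ FIRST(bb)
Entry: A -> bb


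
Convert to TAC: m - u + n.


Break into single-operator statements:
t1 = m - u
t2 = t1 + n


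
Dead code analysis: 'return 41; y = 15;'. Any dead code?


statement follows a return and is unreachable
Dead: 'y = 15'


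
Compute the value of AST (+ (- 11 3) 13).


Evaluate inner: (- 11 3) = 8
Evaluate root: (+ 8 13) = 21
Result: 21


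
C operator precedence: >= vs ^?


'>=' is relational (level 7); '^' is bitwise XOR (level 4)
Higher level binds tighter
'>=' has higher precedence than '^'


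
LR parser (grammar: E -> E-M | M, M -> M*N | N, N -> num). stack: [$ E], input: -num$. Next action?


shift '-' to continue E -> E-M
Action: shift


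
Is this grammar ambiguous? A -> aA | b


right-linear, alternatives start with distinct terminals 'a' vs 'b': unique leftmost derivation
Unambiguous


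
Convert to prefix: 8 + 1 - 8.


left-to-right (same/higher precedence on left): tree is (- (+ 8 1) 8)
Prefix: - + 8 1 8


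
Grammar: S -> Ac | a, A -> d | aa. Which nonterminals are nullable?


A nonterminal is nullable iff some alternative derives ε (directly, or every symbol in it is nullable)
Nullable: {}


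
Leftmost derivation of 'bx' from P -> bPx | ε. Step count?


Derivation: P => bPx => bx
Steps: 2


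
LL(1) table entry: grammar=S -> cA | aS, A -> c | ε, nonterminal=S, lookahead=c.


For [S, c]: 'c' ∈ FIRST(cA)
Entry: S -> cA


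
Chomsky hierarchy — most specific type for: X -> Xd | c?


Left-linear: every RHS is a terminal or one nonterminal followed by a terminal
Classification: Type 3 (Regular)


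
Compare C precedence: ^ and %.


'%' is multiplicative (level 10); '^' is bitwise XOR (level 4)
Higher level binds tighter
'%' has higher precedence than '^'


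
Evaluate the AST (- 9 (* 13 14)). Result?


Evaluate inner: (* 13 14) = 182
Evaluate root: (- 9 182) = -173
Result: -173


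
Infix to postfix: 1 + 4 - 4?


Left to right (same or higher precedence on left)
Postfix: 1 4 + 4 -


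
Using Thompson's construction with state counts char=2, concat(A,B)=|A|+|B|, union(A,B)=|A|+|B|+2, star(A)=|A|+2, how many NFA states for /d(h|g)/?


Syntax tree has 3 char leaf(s), 1 union(s), 0 star(s)
chars contribute 3×2 = 6; each union adds +2; each star adds +2
Total: 6 + 2 + 0 = 8 states


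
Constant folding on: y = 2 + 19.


2 + 19 = 21 at compile time
Optimized: y = 21


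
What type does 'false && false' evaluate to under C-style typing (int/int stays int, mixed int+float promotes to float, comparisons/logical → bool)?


Operand types: bool && bool
Rule: logical operators take bool operands and yield bool
Result type: bool


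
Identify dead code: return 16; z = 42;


statement follows a return and is unreachable
Dead: 'z = 42'


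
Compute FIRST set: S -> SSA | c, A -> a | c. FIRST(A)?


Per alternative of A: FIRST(a) = {a}; FIRST(c) = {c}
FIRST(A) = {a, c}


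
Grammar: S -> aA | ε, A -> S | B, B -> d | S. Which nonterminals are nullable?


A nonterminal is nullable iff some alternative derives ε (directly, or every symbol in it is nullable)
Nullable: {A, B, S}


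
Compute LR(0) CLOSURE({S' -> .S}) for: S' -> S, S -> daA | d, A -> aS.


Start: S' -> .S
For each item with dot before a nonterminal B, add B -> .γ for every B-production
Closure: [S' -> .S, S -> .daA, S -> .d]


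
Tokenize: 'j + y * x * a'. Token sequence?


Scan left to right, longest-match per lexeme
Tokens: ID(j), OP(+), ID(y), OP(*), ID(x), OP(*), ID(a)


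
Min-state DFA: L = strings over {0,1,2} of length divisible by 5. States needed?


Track length mod 5: states 0..4, accept at 0
Minimal DFA: 5 states


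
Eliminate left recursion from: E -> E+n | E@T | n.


Left-recursive alternatives: E+n, E@T; non-recursive: n
Introduce E': E -> nE', E' -> +nE' | @TE' | ε


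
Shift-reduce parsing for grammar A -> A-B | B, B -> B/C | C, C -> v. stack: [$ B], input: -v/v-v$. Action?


lookahead ∉ {/} so B won't extend; reduce A -> B
Action: reduce (A -> B)


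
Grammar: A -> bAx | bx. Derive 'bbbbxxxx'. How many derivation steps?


Derivation: A => bAx => bbAxx => bbbAxxx => bbbbxxxx
Steps: 4


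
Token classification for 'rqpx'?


Pattern: letter/underscore followed by alphanumerics, not a keyword
Type: IDENTIFIER


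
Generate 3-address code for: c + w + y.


Break into single-operator statements:
t1 = c + w
t2 = t1 + y


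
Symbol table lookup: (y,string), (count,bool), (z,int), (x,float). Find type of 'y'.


Lookup 'y' → type string


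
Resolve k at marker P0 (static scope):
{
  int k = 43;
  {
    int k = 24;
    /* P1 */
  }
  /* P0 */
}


k declared in the same block as P0
k = 43


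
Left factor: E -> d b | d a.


Common prefix: 'd'
Factored: E -> d E', E' -> b | a


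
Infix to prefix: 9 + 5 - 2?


left-to-right (same/higher precedence on left): tree is (- (+ 9 5) 2)
Prefix: - + 9 5 2


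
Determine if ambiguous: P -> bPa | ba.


balanced b^n…a^n: each string has a unique parse
Unambiguous


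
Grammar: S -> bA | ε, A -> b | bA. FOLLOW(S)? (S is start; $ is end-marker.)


$ ∈ FOLLOW(S). For each A -> αBβ: add FIRST(β)\{ε} to FOLLOW(B); if β nullable, add FOLLOW(A).
FOLLOW(S) = {$}


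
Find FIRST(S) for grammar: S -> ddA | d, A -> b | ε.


Per alternative of S: FIRST(ddA) = {d}; FIRST(d) = {d}
FIRST(S) = {d}


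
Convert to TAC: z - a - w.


Break into single-operator statements:
t1 = z - a
t2 = t1 - w


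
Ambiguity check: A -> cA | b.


right-linear, alternatives start with distinct terminals 'c' vs 'b': unique leftmost derivation
Unambiguous


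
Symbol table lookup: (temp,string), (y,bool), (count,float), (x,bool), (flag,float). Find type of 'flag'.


Lookup 'flag' → type float


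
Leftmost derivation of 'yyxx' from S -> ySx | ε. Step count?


Derivation: S => ySx => yySxx => yyxx
Steps: 3


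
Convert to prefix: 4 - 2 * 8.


'*' binds tighter: tree is (- 4 (* 2 8))
Prefix: - 4 * 2 8


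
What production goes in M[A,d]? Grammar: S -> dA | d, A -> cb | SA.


For [A, d]: 'd' ∈ FIRST(SA)
Entry: A -> SA


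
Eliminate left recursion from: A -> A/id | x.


Left-recursive alternatives: A/id; non-recursive: x
Introduce A': A -> xA', A' -> /idA' | ε


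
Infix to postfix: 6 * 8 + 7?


Left to right (same or higher precedence on left)
Postfix: 6 8 * 7 +


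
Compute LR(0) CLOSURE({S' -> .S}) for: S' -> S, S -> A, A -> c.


Start: S' -> .S
For each item with dot before a nonterminal B, add B -> .γ for every B-production
Closure: [S' -> .S, S -> .A, A -> .c]


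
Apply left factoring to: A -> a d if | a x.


Common prefix: 'a'
Factored: A -> a A', A' -> d if | x


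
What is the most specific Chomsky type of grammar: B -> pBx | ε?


Single nonterminal LHS, but p^n x^n is not regular
Classification: Type 2 (Context-Free)


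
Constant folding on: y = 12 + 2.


12 + 2 = 14 at compile time
Optimized: y = 14


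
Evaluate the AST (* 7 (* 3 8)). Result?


Evaluate inner: (* 3 8) = 24
Evaluate root: (* 7 24) = 168
Result: 168


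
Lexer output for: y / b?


Scan left to right, longest-match per lexeme
Tokens: ID(y), OP(/), ID(b)


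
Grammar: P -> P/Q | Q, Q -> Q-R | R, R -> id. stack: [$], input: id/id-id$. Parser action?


no handle on stack; shift 'id'
Action: shift


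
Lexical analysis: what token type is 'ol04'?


Pattern: letter/underscore followed by alphanumerics, not a keyword
Type: IDENTIFIER


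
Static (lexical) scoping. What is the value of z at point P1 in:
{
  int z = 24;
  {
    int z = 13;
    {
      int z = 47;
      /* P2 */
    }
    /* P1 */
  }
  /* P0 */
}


z declared in the same block as P1
z = 13


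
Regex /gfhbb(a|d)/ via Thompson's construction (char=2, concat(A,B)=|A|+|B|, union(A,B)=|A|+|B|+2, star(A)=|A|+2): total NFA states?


Syntax tree has 7 char leaf(s), 1 union(s), 0 star(s)
chars contribute 7×2 = 14; each union adds +2; each star adds +2
Total: 14 + 2 + 0 = 16 states


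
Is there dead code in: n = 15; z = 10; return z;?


n is assigned but never read
Dead: 'n = 15'


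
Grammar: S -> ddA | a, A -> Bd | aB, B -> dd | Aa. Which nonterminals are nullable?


A nonterminal is nullable iff some alternative derives ε (directly, or every symbol in it is nullable)
Nullable: {}


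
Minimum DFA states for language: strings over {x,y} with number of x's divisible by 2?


Track (count of x) mod 2: states 0..1, accept at 0
Minimal DFA: 2 states


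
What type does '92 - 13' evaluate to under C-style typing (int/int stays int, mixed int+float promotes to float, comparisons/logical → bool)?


Operand types: int - int
Rule: mixed int/float promotes to float; int/int stays int
Result type: int


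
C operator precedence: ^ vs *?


'*' is multiplicative (level 10); '^' is bitwise XOR (level 4)
Higher level binds tighter
'*' has higher precedence than '^'


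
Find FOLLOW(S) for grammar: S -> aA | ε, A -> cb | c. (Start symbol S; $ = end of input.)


$ ∈ FOLLOW(S). For each A -> αBβ: add FIRST(β)\{ε} to FOLLOW(B); if β nullable, add FOLLOW(A).
FOLLOW(S) = {$}


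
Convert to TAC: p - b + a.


Break into single-operator statements:
t1 = p - b
t2 = t1 + a


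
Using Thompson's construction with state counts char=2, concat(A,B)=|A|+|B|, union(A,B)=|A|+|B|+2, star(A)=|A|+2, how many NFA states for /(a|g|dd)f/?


Syntax tree has 5 char leaf(s), 2 union(s), 0 star(s)
chars contribute 5×2 = 10; each union adds +2; each star adds +2
Total: 10 + 4 + 0 = 14 states


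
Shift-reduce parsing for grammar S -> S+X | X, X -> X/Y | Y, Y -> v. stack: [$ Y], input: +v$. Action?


'Y' (not preceded by X/) is the handle for X -> Y
Action: reduce (X -> Y)


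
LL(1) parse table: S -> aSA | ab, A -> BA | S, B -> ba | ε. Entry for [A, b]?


For [A, b]: 'b' ∈ FIRST(BA)
Entry: A -> BA


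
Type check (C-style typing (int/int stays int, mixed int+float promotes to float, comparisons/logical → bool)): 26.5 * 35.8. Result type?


Operand types: float * float
Rule: mixed int/float promotes to float; int/int stays int
Result type: float


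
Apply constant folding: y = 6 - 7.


6 - 7 = -1 at compile time
Optimized: y = -1


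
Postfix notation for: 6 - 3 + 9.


Left to right (same or higher precedence on left)
Postfix: 6 3 - 9 +


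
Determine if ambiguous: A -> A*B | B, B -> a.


precedence layered via separate nonterminal B: deterministic
Unambiguous


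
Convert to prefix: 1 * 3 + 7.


left-to-right (same/higher precedence on left): tree is (+ (* 1 3) 7)
Prefix: + * 1 3 7


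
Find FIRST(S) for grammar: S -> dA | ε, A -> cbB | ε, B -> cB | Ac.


Per alternative of S: FIRST(dA) = {d}; FIRST(ε) = {ε}
FIRST(S) = {d, ε}


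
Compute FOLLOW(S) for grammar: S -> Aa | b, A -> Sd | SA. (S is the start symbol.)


$ ∈ FOLLOW(S). For each A -> αBβ: add FIRST(β)\{ε} to FOLLOW(B); if β nullable, add FOLLOW(A).
FOLLOW(S) = {$, b, d}


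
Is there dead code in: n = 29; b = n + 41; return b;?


n is read by b's definition; b is returned
No dead code


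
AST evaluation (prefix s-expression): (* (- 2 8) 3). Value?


Evaluate inner: (- 2 8) = -6
Evaluate root: (* -6 3) = -18
Result: -18


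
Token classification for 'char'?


Pattern: reserved word
Type: KEYWORD


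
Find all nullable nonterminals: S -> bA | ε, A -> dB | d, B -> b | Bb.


A nonterminal is nullable iff some alternative derives ε (directly, or every symbol in it is nullable)
Nullable: {S}


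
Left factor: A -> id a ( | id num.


Common prefix: 'id'
Factored: A -> id A', A' -> a ( | num


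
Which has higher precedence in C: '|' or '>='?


'>=' is relational (level 7); '|' is bitwise OR (level 3)
Higher level binds tighter
'>=' has higher precedence than '|'


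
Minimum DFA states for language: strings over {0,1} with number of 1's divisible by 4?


Track (count of 1) mod 4: states 0..3, accept at 0
Minimal DFA: 4 states


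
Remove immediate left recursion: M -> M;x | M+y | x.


Left-recursive alternatives: M;x, M+y; non-recursive: x
Introduce M': M -> xM', M' -> ;xM' | +yM' | ε


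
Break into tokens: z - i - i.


Scan left to right, longest-match per lexeme
Tokens: ID(z), OP(-), ID(i), OP(-), ID(i)


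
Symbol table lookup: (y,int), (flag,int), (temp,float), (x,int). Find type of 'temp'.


Lookup 'temp' → type float


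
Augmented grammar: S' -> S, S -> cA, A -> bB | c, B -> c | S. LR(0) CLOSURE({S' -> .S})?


Start: S' -> .S
For each item with dot before a nonterminal B, add B -> .γ for every B-production
Closure: [S' -> .S, S -> .cA]


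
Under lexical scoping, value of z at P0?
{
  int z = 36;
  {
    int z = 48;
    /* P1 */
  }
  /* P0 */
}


z declared in the same block as P0
z = 36


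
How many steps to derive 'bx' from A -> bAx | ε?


Derivation: A => bAx => bx
Steps: 2


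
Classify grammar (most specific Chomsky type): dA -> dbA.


LHS has context (more than one symbol) and |LHS| ≤ |RHS|
Classification: Type 1 (Context-Sensitive)


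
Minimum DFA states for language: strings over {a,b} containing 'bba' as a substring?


KMP-style automaton: 3 progress states + 1 absorbing accept = 4
Minimal DFA: 4 states


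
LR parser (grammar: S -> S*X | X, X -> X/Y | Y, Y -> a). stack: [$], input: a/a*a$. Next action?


no handle on stack; shift 'a'
Action: shift


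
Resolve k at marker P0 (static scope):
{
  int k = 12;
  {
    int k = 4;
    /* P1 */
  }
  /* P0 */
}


k declared in the same block as P0
k = 12


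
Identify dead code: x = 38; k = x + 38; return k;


x is read by k's definition; k is returned
No dead code


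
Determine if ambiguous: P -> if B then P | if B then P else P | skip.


dangling else: 'if B then if B then skip else skip' parses two ways
Ambiguous


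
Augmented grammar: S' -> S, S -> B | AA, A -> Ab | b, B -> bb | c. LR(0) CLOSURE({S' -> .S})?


Start: S' -> .S
For each item with dot before a nonterminal B, add B -> .γ for every B-production
Closure: [S' -> .S, S -> .B, S -> .AA, B -> .bb, B -> .c, A -> .Ab, A -> .b]


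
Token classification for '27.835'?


Pattern: digits with a decimal point
Type: FLOAT_LITERAL


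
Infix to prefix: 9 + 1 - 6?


left-to-right (same/higher precedence on left): tree is (- (+ 9 1) 6)
Prefix: - + 9 1 6


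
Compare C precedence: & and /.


'/' is multiplicative (level 10); '&' is bitwise AND (level 5)
Higher level binds tighter
'/' has higher precedence than '&'


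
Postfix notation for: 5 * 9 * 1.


Left to right (same or higher precedence on left)
Postfix: 5 9 * 1 *


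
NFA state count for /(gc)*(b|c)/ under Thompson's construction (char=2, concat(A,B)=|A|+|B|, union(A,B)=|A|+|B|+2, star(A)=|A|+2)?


Syntax tree has 4 char leaf(s), 1 union(s), 1 star(s)
chars contribute 4×2 = 8; each union adds +2; each star adds +2
Total: 8 + 2 + 2 = 12 states


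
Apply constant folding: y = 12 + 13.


12 + 13 = 25 at compile time
Optimized: y = 25


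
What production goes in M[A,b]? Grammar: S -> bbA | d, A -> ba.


For [A, b]: 'b' ∈ FIRST(ba)
Entry: A -> ba


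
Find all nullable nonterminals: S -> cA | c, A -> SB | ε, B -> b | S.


A nonterminal is nullable iff some alternative derives ε (directly, or every symbol in it is nullable)
Nullable: {A}


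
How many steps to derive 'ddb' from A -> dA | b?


Derivation: A => dA => ddA => ddb
Steps: 3


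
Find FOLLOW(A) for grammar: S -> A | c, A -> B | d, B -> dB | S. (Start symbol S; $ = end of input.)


$ ∈ FOLLOW(S). For each A -> αBβ: add FIRST(β)\{ε} to FOLLOW(B); if β nullable, add FOLLOW(A).
FOLLOW(A) = {$}


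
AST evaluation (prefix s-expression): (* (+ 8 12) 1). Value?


Evaluate inner: (+ 8 12) = 20
Evaluate root: (* 20 1) = 20
Result: 20


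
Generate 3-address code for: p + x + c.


Break into single-operator statements:
t1 = p + x
t2 = t1 + c


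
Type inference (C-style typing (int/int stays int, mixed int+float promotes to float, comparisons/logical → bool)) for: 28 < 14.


Operand types: int < int
Rule: comparison yields bool
Result type: bool


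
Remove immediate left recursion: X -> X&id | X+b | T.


Left-recursive alternatives: X&id, X+b; non-recursive: T
Introduce X': X -> TX', X' -> &idX' | +bX' | ε


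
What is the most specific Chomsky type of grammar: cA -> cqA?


LHS has context (more than one symbol) and |LHS| ≤ |RHS|
Classification: Type 1 (Context-Sensitive)


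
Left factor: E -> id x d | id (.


Common prefix: 'id'
Factored: E -> id E', E' -> x d | (


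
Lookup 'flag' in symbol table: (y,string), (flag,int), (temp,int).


Lookup 'flag' → type int


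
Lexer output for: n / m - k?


Scan left to right, longest-match per lexeme
Tokens: ID(n), OP(/), ID(m), OP(-), ID(k)


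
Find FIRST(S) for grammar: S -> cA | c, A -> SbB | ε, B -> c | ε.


Per alternative of S: FIRST(cA) = {c}; FIRST(c) = {c}
FIRST(S) = {c}


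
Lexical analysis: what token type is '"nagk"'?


Pattern: double-quoted sequence
Type: STRING_LITERAL


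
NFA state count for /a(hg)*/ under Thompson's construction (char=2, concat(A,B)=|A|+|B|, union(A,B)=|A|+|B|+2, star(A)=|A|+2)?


Syntax tree has 3 char leaf(s), 0 union(s), 1 star(s)
chars contribute 3×2 = 6; each union adds +2; each star adds +2
Total: 6 + 0 + 2 = 8 states


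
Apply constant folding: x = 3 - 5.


3 - 5 = -2 at compile time
Optimized: x = -2


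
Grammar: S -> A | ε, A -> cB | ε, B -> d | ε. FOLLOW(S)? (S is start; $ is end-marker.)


$ ∈ FOLLOW(S). For each A -> αBβ: add FIRST(β)\{ε} to FOLLOW(B); if β nullable, add FOLLOW(A).
FOLLOW(S) = {$}


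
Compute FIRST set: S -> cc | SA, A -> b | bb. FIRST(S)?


Per alternative of S: FIRST(cc) = {c}; FIRST(SA) = {c}
FIRST(S) = {c}


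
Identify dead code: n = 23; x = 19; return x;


n is assigned but never read
Dead: 'n = 23'


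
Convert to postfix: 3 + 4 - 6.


Left to right (same or higher precedence on left)
Postfix: 3 4 + 6 -


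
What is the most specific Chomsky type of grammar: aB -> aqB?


LHS has context (more than one symbol) and |LHS| ≤ |RHS|
Classification: Type 1 (Context-Sensitive)


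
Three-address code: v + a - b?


Break into single-operator statements:
t1 = v + a
t2 = t1 - b


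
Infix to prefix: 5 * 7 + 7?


left-to-right (same/higher precedence on left): tree is (+ (* 5 7) 7)
Prefix: + * 5 7 7


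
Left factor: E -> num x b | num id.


Common prefix: 'num'
Factored: E -> num E', E' -> x b | id


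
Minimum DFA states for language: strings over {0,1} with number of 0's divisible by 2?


Track (count of 0) mod 2: states 0..1, accept at 0
Minimal DFA: 2 states


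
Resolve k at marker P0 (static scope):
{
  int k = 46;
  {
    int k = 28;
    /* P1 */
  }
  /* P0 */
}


k declared in the same block as P0
k = 46


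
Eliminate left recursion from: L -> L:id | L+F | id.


Left-recursive alternatives: L:id, L+F; non-recursive: id
Introduce L': L -> idL', L' -> :idL' | +FL' | ε


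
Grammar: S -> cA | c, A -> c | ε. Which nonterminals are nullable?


A nonterminal is nullable iff some alternative derives ε (directly, or every symbol in it is nullable)
Nullable: {A}


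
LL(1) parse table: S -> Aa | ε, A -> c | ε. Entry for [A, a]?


For [A, a]: ε is nullable and 'a' ∈ FOLLOW(A)
Entry: A -> ε


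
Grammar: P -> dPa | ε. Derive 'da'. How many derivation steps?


Derivation: P => dPa => da
Steps: 2


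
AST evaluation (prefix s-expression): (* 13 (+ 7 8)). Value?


Evaluate inner: (+ 7 8) = 15
Evaluate root: (* 13 15) = 195
Result: 195


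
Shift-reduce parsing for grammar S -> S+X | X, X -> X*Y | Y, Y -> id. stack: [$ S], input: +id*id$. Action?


shift '+' to continue S -> S+X
Action: shift


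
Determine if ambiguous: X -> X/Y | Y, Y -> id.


precedence layered via separate nonterminal Y: deterministic
Unambiguous


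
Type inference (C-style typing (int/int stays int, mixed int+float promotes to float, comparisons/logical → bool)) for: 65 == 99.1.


Operand types: int == float
Rule: comparison yields bool
Result type: bool


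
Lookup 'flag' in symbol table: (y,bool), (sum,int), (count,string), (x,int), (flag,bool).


Lookup 'flag' → type bool


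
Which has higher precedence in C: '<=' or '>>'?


'>>' is shift (level 8); '<=' is relational (level 7)
Higher level binds tighter
'>>' has higher precedence than '<='


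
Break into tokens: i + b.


Scan left to right, longest-match per lexeme
Tokens: ID(i), OP(+), ID(b)


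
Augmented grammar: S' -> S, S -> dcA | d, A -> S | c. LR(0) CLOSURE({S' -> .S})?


Start: S' -> .S
For each item with dot before a nonterminal B, add B -> .γ for every B-production
Closure: [S' -> .S, S -> .dcA, S -> .d]


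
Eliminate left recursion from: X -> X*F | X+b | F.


Left-recursive alternatives: X*F, X+b; non-recursive: F
Introduce X': X -> FX', X' -> *FX' | +bX' | ε
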